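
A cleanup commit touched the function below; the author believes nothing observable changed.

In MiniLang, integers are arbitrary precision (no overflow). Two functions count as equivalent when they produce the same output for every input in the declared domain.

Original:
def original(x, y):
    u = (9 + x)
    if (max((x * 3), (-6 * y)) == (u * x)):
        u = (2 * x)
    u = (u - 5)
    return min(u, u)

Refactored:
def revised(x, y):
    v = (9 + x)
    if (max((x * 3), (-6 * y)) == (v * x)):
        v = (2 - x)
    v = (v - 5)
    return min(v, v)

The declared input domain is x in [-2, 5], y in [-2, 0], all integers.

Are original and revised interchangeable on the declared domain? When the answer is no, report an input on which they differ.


The rewrite breaks on x=0, y=0, where the results are -5 and -3.
original: u becomes 9; next (max((x * 3), (-6 * y)) == (u * x)) evaluates to true; next u becomes 0; next u becomes -5; next final value -5
revised: v becomes 9; next (max((x * 3), (-6 * y)) == (v * x)) evaluates to true; next v becomes 2; next v becomes -3; next final value -3
verdict: not equivalent; witness: x=0, y=0


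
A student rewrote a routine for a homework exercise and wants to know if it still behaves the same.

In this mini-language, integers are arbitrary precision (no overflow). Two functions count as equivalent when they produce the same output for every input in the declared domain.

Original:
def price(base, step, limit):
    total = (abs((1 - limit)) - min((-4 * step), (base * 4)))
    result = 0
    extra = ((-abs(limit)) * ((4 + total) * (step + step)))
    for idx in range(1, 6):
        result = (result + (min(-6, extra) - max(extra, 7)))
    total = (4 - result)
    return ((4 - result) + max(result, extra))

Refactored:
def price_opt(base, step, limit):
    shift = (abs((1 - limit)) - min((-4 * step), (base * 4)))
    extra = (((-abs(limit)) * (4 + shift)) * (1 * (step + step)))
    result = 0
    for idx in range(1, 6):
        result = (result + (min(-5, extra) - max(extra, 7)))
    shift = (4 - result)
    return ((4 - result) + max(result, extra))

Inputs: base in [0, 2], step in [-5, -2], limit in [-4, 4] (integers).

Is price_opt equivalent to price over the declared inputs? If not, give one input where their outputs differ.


Input base=0, step=-5, limit=-4: 2194 from price versus 2189 from price_opt.
verdict: not equivalent; witness: base=0, step=-5, limit=-4


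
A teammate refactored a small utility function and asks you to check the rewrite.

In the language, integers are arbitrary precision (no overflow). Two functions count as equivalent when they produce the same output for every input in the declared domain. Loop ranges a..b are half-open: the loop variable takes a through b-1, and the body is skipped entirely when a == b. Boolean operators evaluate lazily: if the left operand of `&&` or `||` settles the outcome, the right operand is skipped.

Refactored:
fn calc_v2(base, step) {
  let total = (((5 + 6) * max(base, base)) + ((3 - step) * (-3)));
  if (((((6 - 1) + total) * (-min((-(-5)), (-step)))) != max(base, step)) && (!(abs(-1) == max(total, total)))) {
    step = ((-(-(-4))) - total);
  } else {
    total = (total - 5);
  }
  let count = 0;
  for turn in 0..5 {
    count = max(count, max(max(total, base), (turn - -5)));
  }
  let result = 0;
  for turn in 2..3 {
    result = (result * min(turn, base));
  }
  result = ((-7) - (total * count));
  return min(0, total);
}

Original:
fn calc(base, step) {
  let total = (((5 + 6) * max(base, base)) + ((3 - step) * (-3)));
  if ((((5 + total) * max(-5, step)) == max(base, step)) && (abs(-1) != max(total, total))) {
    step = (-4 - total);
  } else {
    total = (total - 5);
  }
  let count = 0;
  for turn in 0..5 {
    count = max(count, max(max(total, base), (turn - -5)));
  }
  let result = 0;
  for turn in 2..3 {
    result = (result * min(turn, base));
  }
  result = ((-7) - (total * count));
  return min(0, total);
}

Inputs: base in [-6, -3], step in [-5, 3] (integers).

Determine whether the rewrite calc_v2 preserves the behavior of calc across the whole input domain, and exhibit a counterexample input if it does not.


Take base=-6, step=-5.
calc: total := -90 | ((((5 + total) * max(-5, step)) == max(base, step)) && (abs(-1) != max(total, total))): false | total := -95 | count := 0 | iter turn=0: | count := 5 | iter turn=1: | count := 6 | iter turn=2: | count := 7 | iter turn=3: | count := 8 | iter turn=4: | count := 9 | result := 0 | iter turn=2: | result := 0 | result := 848 | result -95
calc_v2: total := -90 | (((((6 - 1) + total) * (-min((-(-5)), (-step)))) != max(base, step)) && (!(abs(-1) == max(total, total)))): true | step := 86 | count := 0 | iter turn=0: | count := 5 | iter turn=1: | count := 6 | iter turn=2: | count := 7 | iter turn=3: | count := 8 | iter turn=4: | count := 9 | result := 0 | iter turn=2: | result := 0 | result := 803 | result -90
-95 != -90, so the rewrite changes behavior.
verdict: not equivalent; witness: base=-6, step=-5


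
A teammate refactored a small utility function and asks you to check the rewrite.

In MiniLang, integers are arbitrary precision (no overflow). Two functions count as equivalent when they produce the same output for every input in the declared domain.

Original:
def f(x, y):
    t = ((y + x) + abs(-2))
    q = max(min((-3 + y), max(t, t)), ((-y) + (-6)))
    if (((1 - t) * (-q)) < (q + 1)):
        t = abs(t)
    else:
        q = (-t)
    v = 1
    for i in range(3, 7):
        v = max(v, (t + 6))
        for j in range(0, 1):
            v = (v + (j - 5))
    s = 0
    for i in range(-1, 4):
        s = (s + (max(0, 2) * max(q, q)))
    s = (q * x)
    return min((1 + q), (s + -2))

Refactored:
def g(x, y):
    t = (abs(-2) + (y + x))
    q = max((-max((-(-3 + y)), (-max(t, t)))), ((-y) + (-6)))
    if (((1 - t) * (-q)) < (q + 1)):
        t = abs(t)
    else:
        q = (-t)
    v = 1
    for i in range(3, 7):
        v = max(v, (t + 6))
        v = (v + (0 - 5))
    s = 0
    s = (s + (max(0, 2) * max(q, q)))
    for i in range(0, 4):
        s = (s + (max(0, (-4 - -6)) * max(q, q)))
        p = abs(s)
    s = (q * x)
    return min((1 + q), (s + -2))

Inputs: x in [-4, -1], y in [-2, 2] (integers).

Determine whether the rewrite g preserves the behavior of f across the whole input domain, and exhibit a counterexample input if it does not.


Differences: constant usage differs; also statement counts differ; also arithmetic usage differs; also min/max/abs usage differs; also loop structure differs; also local variable names differ — yet all 20 inputs agree.
verdict: equivalent


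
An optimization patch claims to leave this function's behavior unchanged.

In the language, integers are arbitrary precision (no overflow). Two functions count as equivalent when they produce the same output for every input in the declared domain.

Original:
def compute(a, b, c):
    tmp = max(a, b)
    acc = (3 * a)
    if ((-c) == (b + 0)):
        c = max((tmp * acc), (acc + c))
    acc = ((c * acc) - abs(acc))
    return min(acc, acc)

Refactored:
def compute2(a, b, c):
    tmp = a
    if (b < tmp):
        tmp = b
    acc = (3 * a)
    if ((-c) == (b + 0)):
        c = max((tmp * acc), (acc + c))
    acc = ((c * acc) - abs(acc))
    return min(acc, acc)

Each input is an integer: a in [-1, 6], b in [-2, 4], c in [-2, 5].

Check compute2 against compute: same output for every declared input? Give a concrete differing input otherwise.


Not equivalent: a=-1, b=-2, c=2 separates them (-12 vs -21).
compute: tmp becomes -1; next acc becomes -3; next ((-c) == (b + 0)) evaluates to true; next c becomes 3; next acc becomes -12; next final value -12
compute2: tmp becomes -1; next (b < tmp) evaluates to true; next tmp becomes -2; next acc becomes -3; next ((-c) == (b + 0)) evaluates to true; next c becomes 6; next acc becomes -21; next final value -21
verdict: not equivalent; witness: a=-1, b=-2, c=2


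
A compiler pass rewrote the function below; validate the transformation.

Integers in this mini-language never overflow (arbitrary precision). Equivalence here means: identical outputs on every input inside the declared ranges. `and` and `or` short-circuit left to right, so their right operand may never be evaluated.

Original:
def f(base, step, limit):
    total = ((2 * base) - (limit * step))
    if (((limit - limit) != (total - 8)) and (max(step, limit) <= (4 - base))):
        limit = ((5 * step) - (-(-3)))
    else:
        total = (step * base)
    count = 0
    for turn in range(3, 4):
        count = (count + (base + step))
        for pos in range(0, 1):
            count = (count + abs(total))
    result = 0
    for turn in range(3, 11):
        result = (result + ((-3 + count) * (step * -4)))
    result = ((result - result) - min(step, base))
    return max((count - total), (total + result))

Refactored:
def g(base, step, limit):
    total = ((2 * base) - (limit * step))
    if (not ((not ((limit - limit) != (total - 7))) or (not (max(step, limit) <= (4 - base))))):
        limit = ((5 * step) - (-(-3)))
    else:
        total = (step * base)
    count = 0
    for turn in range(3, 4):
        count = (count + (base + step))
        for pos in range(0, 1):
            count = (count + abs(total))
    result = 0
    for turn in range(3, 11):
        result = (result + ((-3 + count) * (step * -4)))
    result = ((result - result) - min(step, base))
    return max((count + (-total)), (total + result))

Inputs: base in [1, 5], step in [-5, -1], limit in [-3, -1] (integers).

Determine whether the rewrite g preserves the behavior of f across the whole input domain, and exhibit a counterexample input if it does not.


The rewrite breaks on base=4, step=-1, limit=-1, where the results are 8 and 11.
f: total=7, then (((limit - limit) != (total - 8)) and (max(step, limit) <= (4 - base))) is true, then limit=-8, then count=0, then (turn=3), then count=3, then (pos=0), then count=10, then result=0, then (turn=3), then result=28, then (turn=4), then result=56, then (turn=5), then result=84, then (turn=6), then result=112, then (turn=7), then result=140, then (turn=8), then result=168, then (turn=9), then result=196, then (turn=10), then result=224, then result=1, then returns 8
g: total=7, then (not ((not ((limit - limit) != (total - 7))) or (not (max(step, limit) <= (4 - base))))) is false, then total=-4, then count=0, then (turn=3), then count=3, then (pos=0), then count=7, then result=0, then (turn=3), then result=16, then (turn=4), then result=32, then (turn=5), then result=48, then (turn=6), then result=64, then (turn=7), then result=80, then (turn=8), then result=96, then (turn=9), then result=112, then (turn=10), then result=128, then result=1, then returns 11
verdict: not equivalent; witness: base=4, step=-1, limit=-1


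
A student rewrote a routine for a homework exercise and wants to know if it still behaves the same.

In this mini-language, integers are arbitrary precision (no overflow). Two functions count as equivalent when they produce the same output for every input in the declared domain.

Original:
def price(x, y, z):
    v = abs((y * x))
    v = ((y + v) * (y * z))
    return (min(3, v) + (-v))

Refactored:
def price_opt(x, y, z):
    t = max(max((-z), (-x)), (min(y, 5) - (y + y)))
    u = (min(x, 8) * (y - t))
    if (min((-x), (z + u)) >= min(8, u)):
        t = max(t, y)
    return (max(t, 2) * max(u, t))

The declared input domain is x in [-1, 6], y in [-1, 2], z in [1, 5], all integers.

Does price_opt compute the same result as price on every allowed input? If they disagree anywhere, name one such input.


Consider the input x=-1, y=-1, z=1.
price: v becomes 1; next v becomes 0; next final value 0
price_opt: t becomes 1; next u becomes 2; next (min((-x), (z + u)) >= min(8, u)) evaluates to false; next final value 4
0 != 4, so the rewrite changes behavior.
verdict: not equivalent; witness: x=-1, y=-1, z=1


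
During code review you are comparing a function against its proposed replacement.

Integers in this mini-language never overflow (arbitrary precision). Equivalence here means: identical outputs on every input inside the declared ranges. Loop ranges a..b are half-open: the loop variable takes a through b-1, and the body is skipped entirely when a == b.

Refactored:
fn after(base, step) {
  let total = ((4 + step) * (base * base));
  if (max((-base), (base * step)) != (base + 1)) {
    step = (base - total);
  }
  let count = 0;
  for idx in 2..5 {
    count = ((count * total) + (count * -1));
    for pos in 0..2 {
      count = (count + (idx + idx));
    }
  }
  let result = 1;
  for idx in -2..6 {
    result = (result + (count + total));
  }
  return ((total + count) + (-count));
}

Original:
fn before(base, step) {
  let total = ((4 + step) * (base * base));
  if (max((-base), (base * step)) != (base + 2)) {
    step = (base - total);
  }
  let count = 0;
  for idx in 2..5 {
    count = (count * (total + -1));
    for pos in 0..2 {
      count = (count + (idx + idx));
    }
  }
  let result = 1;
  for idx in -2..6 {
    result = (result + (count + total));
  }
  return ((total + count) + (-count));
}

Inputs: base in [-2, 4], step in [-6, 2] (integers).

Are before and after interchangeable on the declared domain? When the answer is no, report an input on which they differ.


Equivalent. Although `2` became `1`, no input in the stated domain can expose it.
Across all 63 domain points the two functions coincide.
Tracing base=1, step=1: before: total := 5 | (max((-base), (base * step)) != (base + 2)): true | step := -4 | count := 0 | iter idx=2: | count := 0 | iter pos=0: | count := 4 | iter pos=1: | count := 8 | iter idx=3: | count := 32 | iter pos=0: | count := 38 | iter pos=1: | count := 44 | iter idx=4: | count := 176 | iter pos=0: | count := 184 | iter pos=1: | count := 192 | result := 1 | iter idx=-2: | result := 198 | iter idx=-1: | result := 395 | iter idx=0: | result := 592 | iter idx=1: | result := 789 | iter idx=2: | result := 986 | iter idx=3: | result := 1183 | iter idx=4: | result := 1380 | iter idx=5: | result := 1577 | result 5 | after: total := 5 | (max((-base), (base * step)) != (base + 1)): true | step := -4 | count := 0 | iter idx=2: | count := 0 | iter pos=0: | count := 4 | iter pos=1: | count := 8 | iter idx=3: | count := 32 | iter pos=0: | count := 38 | iter pos=1: | count := 44 | iter idx=4: | count := 176 | iter pos=0: | count := 184 | iter pos=1: | count := 192 | result := 1 | iter idx=-2: | result := 198 | iter idx=-1: | result := 395 | iter idx=0: | result := 592 | iter idx=1: | result := 789 | iter idx=2: | result := 986 | iter idx=3: | result := 1183 | iter idx=4: | result := 1380 | iter idx=5: | result := 1577 | result 5 — matching result 5.
verdict: equivalent


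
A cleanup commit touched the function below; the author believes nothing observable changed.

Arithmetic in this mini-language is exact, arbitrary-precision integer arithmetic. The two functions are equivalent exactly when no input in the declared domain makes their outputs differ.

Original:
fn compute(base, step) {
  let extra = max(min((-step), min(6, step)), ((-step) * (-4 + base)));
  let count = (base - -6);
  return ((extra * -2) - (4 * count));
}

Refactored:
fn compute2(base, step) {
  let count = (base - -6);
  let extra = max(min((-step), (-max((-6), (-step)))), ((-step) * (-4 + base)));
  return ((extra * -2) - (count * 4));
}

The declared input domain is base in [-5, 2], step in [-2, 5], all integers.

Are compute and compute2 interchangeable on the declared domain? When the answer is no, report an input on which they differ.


Side by side, the visible changes include: min/max/abs usage differs.
One worked example (base=0, step=5) — compute: extra becomes 20; next count becomes 6; next final value -64; compute2: count becomes 6; next extra becomes 20; next final value -64; agreement on -64.
Across all 64 domain points the two functions coincide.
verdict: equivalent


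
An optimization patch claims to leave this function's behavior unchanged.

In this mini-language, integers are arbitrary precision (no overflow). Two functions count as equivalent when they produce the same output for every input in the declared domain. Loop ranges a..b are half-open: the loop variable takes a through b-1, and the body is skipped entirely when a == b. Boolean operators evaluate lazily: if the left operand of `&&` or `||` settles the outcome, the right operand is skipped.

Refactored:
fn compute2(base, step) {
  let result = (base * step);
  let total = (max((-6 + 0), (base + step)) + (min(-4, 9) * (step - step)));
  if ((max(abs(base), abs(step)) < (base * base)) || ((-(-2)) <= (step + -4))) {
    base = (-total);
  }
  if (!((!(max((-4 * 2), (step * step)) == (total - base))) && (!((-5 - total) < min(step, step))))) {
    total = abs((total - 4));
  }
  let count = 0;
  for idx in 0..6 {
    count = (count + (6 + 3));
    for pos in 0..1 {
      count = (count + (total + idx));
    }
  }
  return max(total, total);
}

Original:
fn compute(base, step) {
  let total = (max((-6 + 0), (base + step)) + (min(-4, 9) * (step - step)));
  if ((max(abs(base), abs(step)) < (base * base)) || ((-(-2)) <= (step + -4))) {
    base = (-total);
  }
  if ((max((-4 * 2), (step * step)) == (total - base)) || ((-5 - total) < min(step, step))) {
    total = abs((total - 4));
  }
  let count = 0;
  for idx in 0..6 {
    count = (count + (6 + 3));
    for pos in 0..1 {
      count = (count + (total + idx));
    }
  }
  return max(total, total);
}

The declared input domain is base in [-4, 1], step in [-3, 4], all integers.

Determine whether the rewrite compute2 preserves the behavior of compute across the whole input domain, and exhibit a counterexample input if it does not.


Differences: arithmetic usage differs; also boolean connective usage differs; also local variable names differ; also statement counts differ — yet all 48 inputs agree.
verdict: equivalent


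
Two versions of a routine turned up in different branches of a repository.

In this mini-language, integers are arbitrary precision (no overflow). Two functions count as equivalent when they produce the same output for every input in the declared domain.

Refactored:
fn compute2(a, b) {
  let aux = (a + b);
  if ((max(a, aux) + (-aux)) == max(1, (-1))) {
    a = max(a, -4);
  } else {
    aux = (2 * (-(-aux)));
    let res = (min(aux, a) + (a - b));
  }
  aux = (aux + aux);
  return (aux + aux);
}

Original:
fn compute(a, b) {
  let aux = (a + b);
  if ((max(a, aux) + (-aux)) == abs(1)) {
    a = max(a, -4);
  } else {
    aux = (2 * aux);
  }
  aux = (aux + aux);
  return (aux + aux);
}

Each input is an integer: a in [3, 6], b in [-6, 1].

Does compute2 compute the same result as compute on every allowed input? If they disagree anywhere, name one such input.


Comparing the listings, the differences include: local variable names differ, statement counts differ, arithmetic usage differs, min/max/abs usage differs, constant usage differs.
One worked example (a=6, b=-5) — compute: aux = 1; ((max(a, aux) + (-aux)) == abs(1)) -> false; aux = 2; aux = 4; return 8; compute2: aux = 1; ((max(a, aux) + (-aux)) == max(1, (-1))) -> false; aux = 2; res = 13; aux = 4; return 8; agreement on 8.
Across all 32 domain points the two functions coincide.
verdict: equivalent


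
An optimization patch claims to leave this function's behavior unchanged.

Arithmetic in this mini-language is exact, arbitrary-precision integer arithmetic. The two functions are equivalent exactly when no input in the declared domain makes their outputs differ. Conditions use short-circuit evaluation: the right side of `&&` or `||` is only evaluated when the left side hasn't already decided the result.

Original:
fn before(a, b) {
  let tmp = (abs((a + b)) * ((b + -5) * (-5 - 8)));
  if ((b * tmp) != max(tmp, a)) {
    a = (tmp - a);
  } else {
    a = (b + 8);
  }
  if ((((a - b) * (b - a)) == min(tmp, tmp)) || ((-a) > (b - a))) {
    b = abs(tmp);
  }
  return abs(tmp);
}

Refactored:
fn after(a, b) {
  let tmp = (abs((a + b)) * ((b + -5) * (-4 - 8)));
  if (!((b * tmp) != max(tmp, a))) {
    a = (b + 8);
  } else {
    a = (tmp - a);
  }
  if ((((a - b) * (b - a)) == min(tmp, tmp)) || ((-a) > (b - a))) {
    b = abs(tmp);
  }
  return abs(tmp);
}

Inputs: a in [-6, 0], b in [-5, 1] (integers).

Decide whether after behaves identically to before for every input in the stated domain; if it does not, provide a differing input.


Take a=-6, b=-5.
before: tmp=1430, then ((b * tmp) != max(tmp, a)) is true, then a=1436, then ((((a - b) * (b - a)) == min(tmp, tmp)) || ((-a) > (b - a))) is true, then b=1430, then returns 1430
after: tmp=1320, then (!((b * tmp) != max(tmp, a))) is false, then a=1326, then ((((a - b) * (b - a)) == min(tmp, tmp)) || ((-a) > (b - a))) is true, then b=1320, then returns 1320
1430 != 1320, so the rewrite changes behavior.
verdict: not equivalent; witness: a=-6, b=-5


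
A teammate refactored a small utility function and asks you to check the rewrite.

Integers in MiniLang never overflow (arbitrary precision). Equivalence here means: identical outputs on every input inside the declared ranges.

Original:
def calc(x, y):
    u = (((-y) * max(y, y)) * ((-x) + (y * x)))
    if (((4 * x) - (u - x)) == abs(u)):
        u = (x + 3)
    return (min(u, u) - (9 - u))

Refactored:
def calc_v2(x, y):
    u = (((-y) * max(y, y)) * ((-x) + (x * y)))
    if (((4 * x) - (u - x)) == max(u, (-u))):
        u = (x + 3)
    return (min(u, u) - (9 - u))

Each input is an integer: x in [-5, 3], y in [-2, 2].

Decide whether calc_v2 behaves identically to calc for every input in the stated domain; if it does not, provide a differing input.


Reading the diff, among the changes: min/max/abs usage differs.
As a probe, take x=-4, y=1: calc runs u=0, then (((4 * x) - (u - x)) == abs(u)) is false, then returns -9; calc_v2 runs u=0, then (((4 * x) - (u - x)) == max(u, (-u))) is false, then returns -9; both end at -9.
Every one of the 45 inputs gives matching results.
verdict: equivalent


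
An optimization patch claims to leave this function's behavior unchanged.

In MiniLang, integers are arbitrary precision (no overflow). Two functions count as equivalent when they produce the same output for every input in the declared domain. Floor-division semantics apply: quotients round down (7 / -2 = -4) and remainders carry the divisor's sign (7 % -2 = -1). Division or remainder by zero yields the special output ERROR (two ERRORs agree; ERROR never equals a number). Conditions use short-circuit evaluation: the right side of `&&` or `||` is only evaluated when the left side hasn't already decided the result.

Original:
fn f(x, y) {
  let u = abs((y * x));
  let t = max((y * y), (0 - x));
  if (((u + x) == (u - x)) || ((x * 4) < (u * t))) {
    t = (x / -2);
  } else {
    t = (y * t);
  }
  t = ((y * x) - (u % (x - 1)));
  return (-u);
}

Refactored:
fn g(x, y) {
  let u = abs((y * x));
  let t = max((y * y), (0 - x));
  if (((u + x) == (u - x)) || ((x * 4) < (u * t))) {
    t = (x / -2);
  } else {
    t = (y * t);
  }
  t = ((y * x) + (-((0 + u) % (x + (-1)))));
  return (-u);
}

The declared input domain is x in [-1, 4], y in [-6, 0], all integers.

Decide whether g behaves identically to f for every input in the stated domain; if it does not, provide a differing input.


Side by side, the visible changes include: arithmetic usage differs; and constant usage differs.
One worked example (x=1, y=-6) — f: u := 6 | t := 36 | (((u + x) == (u - x)) || ((x * 4) < (u * t))): true | t := -1 | divide-by-zero, output ERROR; g: u := 6 | t := 36 | (((u + x) == (u - x)) || ((x * 4) < (u * t))): true | t := -1 | divide-by-zero, output ERROR; agreement on ERROR.
Sweeping the whole domain (42 inputs) finds no disagreement.
verdict: equivalent


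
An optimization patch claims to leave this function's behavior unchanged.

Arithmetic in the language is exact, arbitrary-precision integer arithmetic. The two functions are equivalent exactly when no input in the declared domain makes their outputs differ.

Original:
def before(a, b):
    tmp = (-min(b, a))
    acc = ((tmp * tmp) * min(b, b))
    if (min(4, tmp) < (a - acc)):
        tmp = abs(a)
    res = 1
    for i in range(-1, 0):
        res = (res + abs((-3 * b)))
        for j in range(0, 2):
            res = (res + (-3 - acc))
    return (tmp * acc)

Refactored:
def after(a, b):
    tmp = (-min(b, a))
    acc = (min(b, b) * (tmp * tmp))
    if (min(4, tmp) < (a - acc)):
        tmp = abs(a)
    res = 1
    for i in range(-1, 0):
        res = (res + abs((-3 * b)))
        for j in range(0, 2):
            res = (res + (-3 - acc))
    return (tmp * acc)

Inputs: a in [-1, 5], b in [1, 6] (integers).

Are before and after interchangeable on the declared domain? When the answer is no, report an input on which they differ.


Comparing the listings, the differences include: same computation, different form.
Tracing a=5, b=1: before: tmp=-1, then acc=1, then (min(4, tmp) < (a - acc)) is true, then tmp=5, then res=1, then (i=-1), then res=4, then (j=0), then res=0, then (j=1), then res=-4, then returns 5 | after: tmp=-1, then acc=1, then (min(4, tmp) < (a - acc)) is true, then tmp=5, then res=1, then (i=-1), then res=4, then (j=0), then res=0, then (j=1), then res=-4, then returns 5 — matching result 5.
Every one of the 42 inputs gives matching results.
verdict: equivalent


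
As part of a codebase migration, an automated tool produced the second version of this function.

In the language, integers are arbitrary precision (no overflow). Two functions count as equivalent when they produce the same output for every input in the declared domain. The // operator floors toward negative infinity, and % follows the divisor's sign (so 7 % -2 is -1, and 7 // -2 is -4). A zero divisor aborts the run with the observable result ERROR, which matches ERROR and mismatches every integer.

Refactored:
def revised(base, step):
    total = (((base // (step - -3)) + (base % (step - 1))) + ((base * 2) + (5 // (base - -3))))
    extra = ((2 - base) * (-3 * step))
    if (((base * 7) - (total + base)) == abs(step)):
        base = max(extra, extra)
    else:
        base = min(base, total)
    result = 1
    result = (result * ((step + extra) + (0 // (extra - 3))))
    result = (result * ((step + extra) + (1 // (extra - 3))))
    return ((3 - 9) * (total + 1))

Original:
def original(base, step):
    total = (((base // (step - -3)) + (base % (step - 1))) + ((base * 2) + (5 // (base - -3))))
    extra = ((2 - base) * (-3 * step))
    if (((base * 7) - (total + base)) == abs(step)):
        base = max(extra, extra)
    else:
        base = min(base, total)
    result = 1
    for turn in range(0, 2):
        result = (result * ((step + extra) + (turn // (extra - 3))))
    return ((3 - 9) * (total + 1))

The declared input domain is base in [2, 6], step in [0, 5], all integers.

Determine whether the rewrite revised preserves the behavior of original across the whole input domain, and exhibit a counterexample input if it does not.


Reading the diff, among the changes: loop structure differs, plus local variable names differ, plus arithmetic usage differs, plus constant usage differs.
As a probe, take base=2, step=5: original runs total becomes 7; next extra becomes 0; next (((base * 7) - (total + base)) == abs(step)) evaluates to true; next base becomes 0; next result becomes 1; next at turn=0:; next result becomes 5; next at turn=1:; next result becomes 20; next final value -48; revised runs total becomes 7; next extra becomes 0; next (((base * 7) - (total + base)) == abs(step)) evaluates to true; next base becomes 0; next result becomes 1; next result becomes 5; next result becomes 20; next final value -48; both end at -48.
An exhaustive pass over the 30 declared inputs shows identical outputs.
verdict: equivalent


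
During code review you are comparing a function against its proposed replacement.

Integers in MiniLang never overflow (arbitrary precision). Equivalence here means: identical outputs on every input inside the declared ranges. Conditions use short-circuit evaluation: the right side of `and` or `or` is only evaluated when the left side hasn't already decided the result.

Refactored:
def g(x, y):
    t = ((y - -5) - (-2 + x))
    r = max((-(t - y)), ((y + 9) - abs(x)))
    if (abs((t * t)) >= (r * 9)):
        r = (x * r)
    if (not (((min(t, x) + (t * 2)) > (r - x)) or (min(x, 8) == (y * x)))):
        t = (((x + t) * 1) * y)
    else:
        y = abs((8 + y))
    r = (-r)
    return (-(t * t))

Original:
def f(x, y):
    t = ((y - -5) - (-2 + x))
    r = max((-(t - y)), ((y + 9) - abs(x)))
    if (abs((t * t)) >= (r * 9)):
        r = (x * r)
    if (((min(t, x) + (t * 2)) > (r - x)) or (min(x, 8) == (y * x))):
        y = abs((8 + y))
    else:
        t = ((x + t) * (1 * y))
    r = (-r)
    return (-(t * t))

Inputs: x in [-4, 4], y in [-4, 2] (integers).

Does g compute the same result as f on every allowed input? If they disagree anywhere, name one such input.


Differences: boolean connective usage differs — yet all 63 inputs agree.
verdict: equivalent


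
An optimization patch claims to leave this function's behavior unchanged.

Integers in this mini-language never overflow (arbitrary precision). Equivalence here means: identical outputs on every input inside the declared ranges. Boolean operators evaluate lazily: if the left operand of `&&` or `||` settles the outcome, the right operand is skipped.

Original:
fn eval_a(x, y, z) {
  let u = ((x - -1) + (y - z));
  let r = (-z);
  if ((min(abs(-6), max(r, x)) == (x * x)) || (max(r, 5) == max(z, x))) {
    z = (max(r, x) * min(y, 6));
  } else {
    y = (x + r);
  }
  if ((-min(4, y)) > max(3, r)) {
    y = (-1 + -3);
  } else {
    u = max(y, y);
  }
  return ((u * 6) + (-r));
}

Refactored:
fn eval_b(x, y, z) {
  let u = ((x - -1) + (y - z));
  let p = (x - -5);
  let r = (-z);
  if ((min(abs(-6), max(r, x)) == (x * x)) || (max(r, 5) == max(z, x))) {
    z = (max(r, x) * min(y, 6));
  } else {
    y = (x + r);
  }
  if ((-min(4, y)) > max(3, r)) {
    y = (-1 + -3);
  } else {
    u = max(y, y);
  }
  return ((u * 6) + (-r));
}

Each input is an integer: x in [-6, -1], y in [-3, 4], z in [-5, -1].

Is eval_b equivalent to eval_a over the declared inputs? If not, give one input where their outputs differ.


This is a faithful refactor — constant usage differs; also arithmetic usage differs; also local variable names differ; also statement counts differ, but the computed results match everywhere.
As a probe, take x=-1, y=-3, z=-5: eval_a runs u := 2 | r := 5 | ((min(abs(-6), max(r, x)) == (x * x)) || (max(r, 5) == max(z, x))): false | y := 4 | ((-min(4, y)) > max(3, r)): false | u := 4 | result 19; eval_b runs u := 2 | p := 4 | r := 5 | ((min(abs(-6), max(r, x)) == (x * x)) || (max(r, 5) == max(z, x))): false | y := 4 | ((-min(4, y)) > max(3, r)): false | u := 4 | result 19; both end at 19.
An exhaustive pass over the 240 declared inputs shows identical outputs.
verdict: equivalent


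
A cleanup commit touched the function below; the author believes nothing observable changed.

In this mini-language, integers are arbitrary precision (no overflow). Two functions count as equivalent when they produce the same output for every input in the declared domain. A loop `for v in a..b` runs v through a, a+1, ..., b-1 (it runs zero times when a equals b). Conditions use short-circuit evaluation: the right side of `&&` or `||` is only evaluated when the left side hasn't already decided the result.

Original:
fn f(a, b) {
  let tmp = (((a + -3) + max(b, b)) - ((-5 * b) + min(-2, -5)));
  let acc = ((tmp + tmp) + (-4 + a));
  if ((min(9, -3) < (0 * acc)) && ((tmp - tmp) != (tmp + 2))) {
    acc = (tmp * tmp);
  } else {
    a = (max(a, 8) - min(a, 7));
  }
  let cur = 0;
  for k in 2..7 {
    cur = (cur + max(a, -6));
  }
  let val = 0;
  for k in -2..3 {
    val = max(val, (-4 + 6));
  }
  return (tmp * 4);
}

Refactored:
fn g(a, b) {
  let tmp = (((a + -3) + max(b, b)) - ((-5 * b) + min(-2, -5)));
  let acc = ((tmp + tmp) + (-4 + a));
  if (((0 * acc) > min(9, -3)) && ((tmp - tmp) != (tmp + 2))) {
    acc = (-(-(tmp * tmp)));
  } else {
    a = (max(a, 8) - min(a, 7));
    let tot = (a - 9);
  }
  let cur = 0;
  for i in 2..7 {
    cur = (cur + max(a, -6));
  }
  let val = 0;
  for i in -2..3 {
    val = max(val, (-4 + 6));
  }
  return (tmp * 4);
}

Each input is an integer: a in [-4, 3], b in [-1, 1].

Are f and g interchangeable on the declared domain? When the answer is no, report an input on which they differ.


Side by side, the visible changes include: statement counts differ; also local variable names differ; also comparison usage differs; also arithmetic usage differs; also constant usage differs.
Tracing a=1, b=0: f: tmp = 3; acc = 3; ((min(9, -3) < (0 * acc)) && ((tmp - tmp) != (tmp + 2))) -> true; acc = 9; cur = 0; [k=2]; cur = 1; [k=3]; cur = 2; [k=4]; cur = 3; [k=5]; cur = 4; [k=6]; cur = 5; val = 0; [k=-2]; val = 2; [k=-1]; val = 2; [k=0]; val = 2; [k=1]; val = 2; [k=2]; val = 2; return 12 | g: tmp = 3; acc = 3; (((0 * acc) > min(9, -3)) && ((tmp - tmp) != (tmp + 2))) -> true; acc = 9; cur = 0; [i=2]; cur = 1; [i=3]; cur = 2; [i=4]; cur = 3; [i=5]; cur = 4; [i=6]; cur = 5; val = 0; [i=-2]; val = 2; [i=-1]; val = 2; [i=0]; val = 2; [i=1]; val = 2; [i=2]; val = 2; return 12 — matching result 12.
Across all 24 domain points the two functions coincide.
verdict: equivalent


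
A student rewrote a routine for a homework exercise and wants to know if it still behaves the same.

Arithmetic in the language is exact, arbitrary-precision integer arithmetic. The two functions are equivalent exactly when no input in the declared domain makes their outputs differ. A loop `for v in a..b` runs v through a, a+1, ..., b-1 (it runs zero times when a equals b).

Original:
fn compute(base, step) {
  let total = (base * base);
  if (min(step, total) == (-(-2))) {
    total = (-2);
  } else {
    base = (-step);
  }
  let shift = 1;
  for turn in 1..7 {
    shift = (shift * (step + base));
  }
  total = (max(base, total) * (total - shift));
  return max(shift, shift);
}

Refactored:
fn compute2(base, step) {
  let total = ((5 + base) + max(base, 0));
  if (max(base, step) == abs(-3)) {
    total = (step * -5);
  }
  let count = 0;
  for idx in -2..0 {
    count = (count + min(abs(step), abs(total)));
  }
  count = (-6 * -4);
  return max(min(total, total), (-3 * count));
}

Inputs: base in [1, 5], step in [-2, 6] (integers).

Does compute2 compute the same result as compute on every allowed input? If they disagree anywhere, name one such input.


There is a counterexample at base=1, step=-2: 0 on one side, 7 on the other.
compute: total=1, then (min(step, total) == (-(-2))) is false, then base=2, then shift=1, then (turn=1), then shift=0, then (turn=2), then shift=0, then (turn=3), then shift=0, then (turn=4), then shift=0, then (turn=5), then shift=0, then (turn=6), then shift=0, then total=2, then returns 0
compute2: total=7, then (max(base, step) == abs(-3)) is false, then count=0, then (idx=-2), then count=2, then (idx=-1), then count=4, then count=24, then returns 7
verdict: not equivalent; witness: base=1, step=-2


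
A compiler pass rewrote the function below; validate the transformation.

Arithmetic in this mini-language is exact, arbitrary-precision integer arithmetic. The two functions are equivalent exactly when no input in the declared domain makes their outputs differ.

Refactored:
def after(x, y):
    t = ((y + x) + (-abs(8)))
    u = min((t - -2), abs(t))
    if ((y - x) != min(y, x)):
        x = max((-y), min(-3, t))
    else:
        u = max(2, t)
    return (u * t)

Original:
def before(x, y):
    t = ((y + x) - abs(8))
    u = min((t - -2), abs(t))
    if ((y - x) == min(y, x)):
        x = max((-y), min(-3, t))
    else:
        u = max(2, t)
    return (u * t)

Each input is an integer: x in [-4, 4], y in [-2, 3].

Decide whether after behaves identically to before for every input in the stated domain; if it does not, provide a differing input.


Evaluate both at x=-4, y=-2.
before: t := -14 | u := -12 | ((y - x) == min(y, x)): false | u := 2 | result -28
after: t := -14 | u := -12 | ((y - x) != min(y, x)): true | x := 2 | result 168
-28 vs 168 — the two versions disagree here.
verdict: not equivalent; witness: x=-4, y=-2


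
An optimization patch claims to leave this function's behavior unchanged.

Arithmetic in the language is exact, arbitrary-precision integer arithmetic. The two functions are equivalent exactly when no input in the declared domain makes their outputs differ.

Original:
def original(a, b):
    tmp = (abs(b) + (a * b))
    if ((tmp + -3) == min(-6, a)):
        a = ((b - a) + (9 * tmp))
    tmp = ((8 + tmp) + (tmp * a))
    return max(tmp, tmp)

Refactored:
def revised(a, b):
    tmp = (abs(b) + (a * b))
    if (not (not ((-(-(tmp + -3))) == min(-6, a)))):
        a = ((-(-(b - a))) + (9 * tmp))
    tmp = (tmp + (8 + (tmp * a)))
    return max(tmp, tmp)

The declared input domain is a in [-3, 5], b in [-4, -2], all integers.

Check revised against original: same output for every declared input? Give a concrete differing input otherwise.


Comparing the listings, the differences include: boolean connective usage differs.
As a probe, take a=0, b=-3: original runs tmp = 3; ((tmp + -3) == min(-6, a)) -> false; tmp = 11; return 11; revised runs tmp = 3; (not (not ((-(-(tmp + -3))) == min(-6, a)))) -> false; tmp = 11; return 11; both end at 11.
Sweeping the whole domain (27 inputs) finds no disagreement.
verdict: equivalent


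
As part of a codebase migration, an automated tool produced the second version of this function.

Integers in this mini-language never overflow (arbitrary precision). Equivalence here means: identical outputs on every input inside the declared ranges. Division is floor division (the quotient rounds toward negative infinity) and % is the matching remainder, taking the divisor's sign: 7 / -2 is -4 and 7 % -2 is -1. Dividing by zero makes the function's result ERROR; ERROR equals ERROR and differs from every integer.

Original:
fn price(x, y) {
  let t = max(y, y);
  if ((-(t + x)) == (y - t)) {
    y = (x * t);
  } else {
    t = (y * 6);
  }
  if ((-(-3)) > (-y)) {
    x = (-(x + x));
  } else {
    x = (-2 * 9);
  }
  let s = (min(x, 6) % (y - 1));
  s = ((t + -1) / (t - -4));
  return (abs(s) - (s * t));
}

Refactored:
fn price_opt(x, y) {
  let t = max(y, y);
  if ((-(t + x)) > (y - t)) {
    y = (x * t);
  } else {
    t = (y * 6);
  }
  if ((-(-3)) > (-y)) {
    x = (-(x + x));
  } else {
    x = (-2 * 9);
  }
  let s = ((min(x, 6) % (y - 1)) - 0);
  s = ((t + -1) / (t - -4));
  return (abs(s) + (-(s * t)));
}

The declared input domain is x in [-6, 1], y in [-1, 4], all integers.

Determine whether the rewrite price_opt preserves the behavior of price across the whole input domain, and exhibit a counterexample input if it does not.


x=-6, y=-1 yields 21 from price but 0 from price_opt.
verdict: not equivalent; witness: x=-6, y=-1


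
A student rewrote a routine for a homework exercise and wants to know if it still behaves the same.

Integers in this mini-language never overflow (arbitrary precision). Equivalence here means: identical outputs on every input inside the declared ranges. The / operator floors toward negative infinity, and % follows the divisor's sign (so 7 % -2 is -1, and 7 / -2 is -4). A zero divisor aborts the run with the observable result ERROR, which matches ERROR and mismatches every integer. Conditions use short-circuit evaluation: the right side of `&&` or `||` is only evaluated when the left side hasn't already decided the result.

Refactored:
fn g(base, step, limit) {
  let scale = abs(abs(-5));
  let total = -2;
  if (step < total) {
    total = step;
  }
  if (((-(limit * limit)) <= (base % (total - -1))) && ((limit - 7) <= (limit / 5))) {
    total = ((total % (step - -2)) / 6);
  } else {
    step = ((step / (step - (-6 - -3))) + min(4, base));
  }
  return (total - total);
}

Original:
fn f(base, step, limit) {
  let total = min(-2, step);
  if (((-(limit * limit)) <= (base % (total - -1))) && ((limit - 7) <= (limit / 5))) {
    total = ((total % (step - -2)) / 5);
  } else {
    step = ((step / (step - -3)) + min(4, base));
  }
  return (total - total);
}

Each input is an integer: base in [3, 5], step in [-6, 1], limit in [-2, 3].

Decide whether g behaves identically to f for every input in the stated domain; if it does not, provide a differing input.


The one real change (`5` became `6`) has no effect anywhere in the declared ranges; all 144 inputs agree.
verdict: equivalent
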